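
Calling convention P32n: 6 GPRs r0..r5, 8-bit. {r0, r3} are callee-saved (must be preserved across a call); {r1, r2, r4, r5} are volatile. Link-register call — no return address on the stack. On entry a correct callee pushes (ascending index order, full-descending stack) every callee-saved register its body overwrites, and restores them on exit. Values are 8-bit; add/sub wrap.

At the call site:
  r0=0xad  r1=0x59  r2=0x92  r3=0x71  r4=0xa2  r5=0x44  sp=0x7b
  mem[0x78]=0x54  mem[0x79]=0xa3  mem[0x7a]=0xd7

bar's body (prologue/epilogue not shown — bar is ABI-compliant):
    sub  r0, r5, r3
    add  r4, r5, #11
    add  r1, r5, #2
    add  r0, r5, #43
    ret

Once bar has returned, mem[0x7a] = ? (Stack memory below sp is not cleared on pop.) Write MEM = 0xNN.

prologue: push r0 -> mem[0x7a]=0xad, sp=0x7a
body[0] sub  r0, r5, r3 -> r0=0xd3
body[1] add  r4, r5, #11 -> r4=0x4f
body[2] add  r1, r5, #2 -> r1=0x46
body[3] add  r0, r5, #43 -> r0=0x6f
epilogue: pop r0=0xad, sp=0x7b
prologue pushed ['r0'] at ['0x7a']

MEM = 0xad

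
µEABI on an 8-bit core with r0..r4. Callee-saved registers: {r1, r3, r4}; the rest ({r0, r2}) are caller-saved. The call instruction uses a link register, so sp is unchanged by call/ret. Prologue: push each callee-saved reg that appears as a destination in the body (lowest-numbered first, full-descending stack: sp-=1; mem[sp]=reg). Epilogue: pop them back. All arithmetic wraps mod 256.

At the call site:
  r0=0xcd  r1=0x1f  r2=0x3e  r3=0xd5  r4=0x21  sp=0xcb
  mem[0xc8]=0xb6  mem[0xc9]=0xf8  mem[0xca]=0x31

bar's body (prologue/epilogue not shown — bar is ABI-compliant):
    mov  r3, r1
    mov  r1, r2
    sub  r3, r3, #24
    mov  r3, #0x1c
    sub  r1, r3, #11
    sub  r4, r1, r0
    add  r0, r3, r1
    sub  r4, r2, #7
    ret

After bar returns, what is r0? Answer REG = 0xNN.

prologue: push r1 → mem[0xca]=0x1f, sp=0xca
prologue: push r3 → mem[0xc9]=0xd5, sp=0xc9
prologue: push r4 → mem[0xc8]=0x21, sp=0xc8
body[0] mov  r3, r1 → r3=0x1f
body[1] mov  r1, r2 → r1=0x3e
body[2] sub  r3, r3, #24 → r3=0x07
body[3] mov  r3, #0x1c → r3=0x1c
body[4] sub  r1, r3, #11 → r1=0x11
body[5] sub  r4, r1, r0 → r4=0x44
body[6] add  r0, r3, r1 → r0=0x2d
body[7] sub  r4, r2, #7 → r4=0x37
epilogue: pop r4=0x21, sp=0xc9
epilogue: pop r3=0xd5, sp=0xca
epilogue: pop r1=0x1f, sp=0xcb
r0 is caller-saved → body value

REG = 0x2d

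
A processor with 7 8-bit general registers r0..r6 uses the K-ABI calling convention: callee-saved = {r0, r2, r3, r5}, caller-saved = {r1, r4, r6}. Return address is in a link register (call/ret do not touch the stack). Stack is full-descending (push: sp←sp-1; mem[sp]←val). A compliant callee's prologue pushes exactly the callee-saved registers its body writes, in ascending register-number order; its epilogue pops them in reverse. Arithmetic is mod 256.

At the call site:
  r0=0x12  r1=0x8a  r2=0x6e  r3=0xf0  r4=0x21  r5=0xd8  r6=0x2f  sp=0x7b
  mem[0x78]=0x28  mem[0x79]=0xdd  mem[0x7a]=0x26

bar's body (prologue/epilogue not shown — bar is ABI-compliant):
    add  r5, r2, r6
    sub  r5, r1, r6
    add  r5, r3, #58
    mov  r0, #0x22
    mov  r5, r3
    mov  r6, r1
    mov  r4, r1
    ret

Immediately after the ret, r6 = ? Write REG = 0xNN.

REG = 0x8a

prologue: push r0 → mem[0x7a]=0x12, sp=0x7a
prologue: push r5 → mem[0x79]=0xd8, sp=0x79
body[0] add  r5, r2, r6 → r5=0x9d
body[1] sub  r5, r1, r6 → r5=0x5b
body[2] add  r5, r3, #58 → r5=0x2a
body[3] mov  r0, #0x22 → r0=0x22
body[4] mov  r5, r3 → r5=0xf0
body[5] mov  r6, r1 → r6=0x8a
body[6] mov  r4, r1 → r4=0x8a
epilogue: pop r5=0xd8, sp=0x7a
epilogue: pop r0=0x12, sp=0x7b
r6 is caller-saved → body value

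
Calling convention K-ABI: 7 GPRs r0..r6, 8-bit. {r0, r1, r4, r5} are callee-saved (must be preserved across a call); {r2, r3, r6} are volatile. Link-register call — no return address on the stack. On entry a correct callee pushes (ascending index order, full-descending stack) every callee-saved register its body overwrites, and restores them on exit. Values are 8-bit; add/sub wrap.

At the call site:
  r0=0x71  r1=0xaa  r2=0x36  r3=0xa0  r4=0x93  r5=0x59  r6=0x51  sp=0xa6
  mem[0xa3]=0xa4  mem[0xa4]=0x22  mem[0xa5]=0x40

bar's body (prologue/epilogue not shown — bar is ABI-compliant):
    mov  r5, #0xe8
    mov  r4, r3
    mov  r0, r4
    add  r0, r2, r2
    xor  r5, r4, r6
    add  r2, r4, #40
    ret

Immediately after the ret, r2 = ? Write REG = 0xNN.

REG = 0xc8

prologue: push r0 -> mem[0xa5]=0x71, sp=0xa5
prologue: push r4 -> mem[0xa4]=0x93, sp=0xa4
prologue: push r5 -> mem[0xa3]=0x59, sp=0xa3
body[0] mov  r5, #0xe8 -> r5=0xe8
body[1] mov  r4, r3 -> r4=0xa0
body[2] mov  r0, r4 -> r0=0xa0
body[3] add  r0, r2, r2 -> r0=0x6c
body[4] xor  r5, r4, r6 -> r5=0xf1
body[5] add  r2, r4, #40 -> r2=0xc8
epilogue: pop r5=0x59, sp=0xa4
epilogue: pop r4=0x93, sp=0xa5
epilogue: pop r0=0x71, sp=0xa6
r2 is caller-saved -> body value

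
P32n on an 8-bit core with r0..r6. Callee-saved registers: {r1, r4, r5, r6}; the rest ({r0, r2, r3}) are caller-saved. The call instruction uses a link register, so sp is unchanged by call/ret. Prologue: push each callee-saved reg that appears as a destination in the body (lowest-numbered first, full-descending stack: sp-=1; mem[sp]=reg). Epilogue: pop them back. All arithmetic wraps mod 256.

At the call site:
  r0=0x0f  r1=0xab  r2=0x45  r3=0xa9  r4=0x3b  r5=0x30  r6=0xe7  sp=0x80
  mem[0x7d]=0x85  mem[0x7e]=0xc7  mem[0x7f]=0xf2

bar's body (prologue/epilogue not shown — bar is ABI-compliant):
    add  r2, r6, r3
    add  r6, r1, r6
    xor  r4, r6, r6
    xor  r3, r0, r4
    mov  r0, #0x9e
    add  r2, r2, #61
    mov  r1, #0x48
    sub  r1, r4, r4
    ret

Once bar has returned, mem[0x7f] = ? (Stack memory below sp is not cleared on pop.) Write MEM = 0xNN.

MEM = 0xab

prologue: push r1 -> mem[0x7f]=0xab, sp=0x7f
prologue: push r4 -> mem[0x7e]=0x3b, sp=0x7e
prologue: push r6 -> mem[0x7d]=0xe7, sp=0x7d
body[0] add  r2, r6, r3 -> r2=0x90
body[1] add  r6, r1, r6 -> r6=0x92
body[2] xor  r4, r6, r6 -> r4=0x00
body[3] xor  r3, r0, r4 -> r3=0x0f
body[4] mov  r0, #0x9e -> r0=0x9e
body[5] add  r2, r2, #61 -> r2=0xcd
body[6] mov  r1, #0x48 -> r1=0x48
body[7] sub  r1, r4, r4 -> r1=0x00
epilogue: pop r6=0xe7, sp=0x7e
epilogue: pop r4=0x3b, sp=0x7f
epilogue: pop r1=0xab, sp=0x80
prologue pushed ['r1', 'r4', 'r6'] at ['0x7f', '0x7e', '0x7d']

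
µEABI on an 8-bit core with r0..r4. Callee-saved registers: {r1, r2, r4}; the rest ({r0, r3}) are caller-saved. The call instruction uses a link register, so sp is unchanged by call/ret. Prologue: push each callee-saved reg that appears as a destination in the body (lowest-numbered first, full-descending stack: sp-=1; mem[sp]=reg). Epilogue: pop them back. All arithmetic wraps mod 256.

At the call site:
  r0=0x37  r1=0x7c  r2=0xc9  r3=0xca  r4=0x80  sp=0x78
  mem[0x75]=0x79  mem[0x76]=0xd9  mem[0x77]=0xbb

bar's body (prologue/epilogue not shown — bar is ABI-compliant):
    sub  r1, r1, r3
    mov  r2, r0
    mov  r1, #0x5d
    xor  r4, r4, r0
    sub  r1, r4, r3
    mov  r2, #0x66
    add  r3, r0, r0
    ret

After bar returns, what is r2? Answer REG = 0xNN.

REG = 0xc9

prologue: push r1 -> mem[0x77]=0x7c, sp=0x77
prologue: push r2 -> mem[0x76]=0xc9, sp=0x76
prologue: push r4 -> mem[0x75]=0x80, sp=0x75
body[0] sub  r1, r1, r3 -> r1=0xb2
body[1] mov  r2, r0 -> r2=0x37
body[2] mov  r1, #0x5d -> r1=0x5d
body[3] xor  r4, r4, r0 -> r4=0xb7
body[4] sub  r1, r4, r3 -> r1=0xed
body[5] mov  r2, #0x66 -> r2=0x66
body[6] add  r3, r0, r0 -> r3=0x6e
epilogue: pop r4=0x80, sp=0x76
epilogue: pop r2=0xc9, sp=0x77
epilogue: pop r1=0x7c, sp=0x78
r2 is callee-saved -> restored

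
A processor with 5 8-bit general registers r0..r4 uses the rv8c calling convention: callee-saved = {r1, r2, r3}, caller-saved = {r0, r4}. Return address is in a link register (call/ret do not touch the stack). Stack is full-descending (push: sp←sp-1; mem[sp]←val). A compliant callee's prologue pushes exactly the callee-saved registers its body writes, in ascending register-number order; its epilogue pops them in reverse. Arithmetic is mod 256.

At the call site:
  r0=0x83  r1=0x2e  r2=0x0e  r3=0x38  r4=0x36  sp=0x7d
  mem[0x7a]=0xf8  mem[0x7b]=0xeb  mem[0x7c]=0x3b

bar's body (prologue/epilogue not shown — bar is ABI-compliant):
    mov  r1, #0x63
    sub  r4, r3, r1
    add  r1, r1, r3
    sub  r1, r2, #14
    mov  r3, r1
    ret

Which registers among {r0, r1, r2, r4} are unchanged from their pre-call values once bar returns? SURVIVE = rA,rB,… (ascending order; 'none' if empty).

prologue: push r1 → mem[0x7c]=0x2e, sp=0x7c
prologue: push r3 → mem[0x7b]=0x38, sp=0x7b
body[0] mov  r1, #0x63 → r1=0x63
body[1] sub  r4, r3, r1 → r4=0xd5
body[2] add  r1, r1, r3 → r1=0x9b
body[3] sub  r1, r2, #14 → r1=0x00
body[4] mov  r3, r1 → r3=0x00
epilogue: pop r3=0x38, sp=0x7c
epilogue: pop r1=0x2e, sp=0x7d
r0: caller-saved, written=False
r1: callee-saved, written=True
r2: callee-saved, written=False
r4: caller-saved, written=True

SURVIVE = r0,r1,r2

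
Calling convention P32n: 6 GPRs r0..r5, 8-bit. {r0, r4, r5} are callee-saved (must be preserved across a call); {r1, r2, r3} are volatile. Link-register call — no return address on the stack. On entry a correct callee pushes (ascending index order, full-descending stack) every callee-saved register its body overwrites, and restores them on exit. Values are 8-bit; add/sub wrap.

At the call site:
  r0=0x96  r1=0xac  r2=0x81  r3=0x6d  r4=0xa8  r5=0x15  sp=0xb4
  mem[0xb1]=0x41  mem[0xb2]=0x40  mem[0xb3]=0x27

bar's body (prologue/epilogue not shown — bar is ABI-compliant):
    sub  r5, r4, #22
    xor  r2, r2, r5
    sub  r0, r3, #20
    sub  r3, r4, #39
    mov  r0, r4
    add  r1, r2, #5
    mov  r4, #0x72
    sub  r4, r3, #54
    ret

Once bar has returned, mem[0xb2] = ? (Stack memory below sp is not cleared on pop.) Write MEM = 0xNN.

prologue: push r0 -> mem[0xb3]=0x96, sp=0xb3
prologue: push r4 -> mem[0xb2]=0xa8, sp=0xb2
prologue: push r5 -> mem[0xb1]=0x15, sp=0xb1
body[0] sub  r5, r4, #22 -> r5=0x92
body[1] xor  r2, r2, r5 -> r2=0x13
body[2] sub  r0, r3, #20 -> r0=0x59
body[3] sub  r3, r4, #39 -> r3=0x81
body[4] mov  r0, r4 -> r0=0xa8
body[5] add  r1, r2, #5 -> r1=0x18
body[6] mov  r4, #0x72 -> r4=0x72
body[7] sub  r4, r3, #54 -> r4=0x4b
epilogue: pop r5=0x15, sp=0xb2
epilogue: pop r4=0xa8, sp=0xb3
epilogue: pop r0=0x96, sp=0xb4
prologue pushed ['r0', 'r4', 'r5'] at ['0xb3', '0xb2', '0xb1']

MEM = 0xa8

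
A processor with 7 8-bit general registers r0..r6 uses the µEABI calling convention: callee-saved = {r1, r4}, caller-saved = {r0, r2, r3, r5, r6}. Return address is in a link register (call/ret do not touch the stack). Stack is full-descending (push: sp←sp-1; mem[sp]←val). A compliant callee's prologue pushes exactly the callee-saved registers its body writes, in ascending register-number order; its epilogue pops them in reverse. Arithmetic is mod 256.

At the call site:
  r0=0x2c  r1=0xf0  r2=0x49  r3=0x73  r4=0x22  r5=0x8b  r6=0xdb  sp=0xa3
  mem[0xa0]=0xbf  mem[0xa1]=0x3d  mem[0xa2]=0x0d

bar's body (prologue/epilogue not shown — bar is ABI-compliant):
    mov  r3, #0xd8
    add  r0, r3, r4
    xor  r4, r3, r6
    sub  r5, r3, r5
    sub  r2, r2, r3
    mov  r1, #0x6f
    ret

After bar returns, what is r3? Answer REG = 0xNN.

REG = 0xd8

prologue: push r1 -> mem[0xa2]=0xf0, sp=0xa2
prologue: push r4 -> mem[0xa1]=0x22, sp=0xa1
body[0] mov  r3, #0xd8 -> r3=0xd8
body[1] add  r0, r3, r4 -> r0=0xfa
body[2] xor  r4, r3, r6 -> r4=0x03
body[3] sub  r5, r3, r5 -> r5=0x4d
body[4] sub  r2, r2, r3 -> r2=0x71
body[5] mov  r1, #0x6f -> r1=0x6f
epilogue: pop r4=0x22, sp=0xa2
epilogue: pop r1=0xf0, sp=0xa3
r3 is caller-saved -> body value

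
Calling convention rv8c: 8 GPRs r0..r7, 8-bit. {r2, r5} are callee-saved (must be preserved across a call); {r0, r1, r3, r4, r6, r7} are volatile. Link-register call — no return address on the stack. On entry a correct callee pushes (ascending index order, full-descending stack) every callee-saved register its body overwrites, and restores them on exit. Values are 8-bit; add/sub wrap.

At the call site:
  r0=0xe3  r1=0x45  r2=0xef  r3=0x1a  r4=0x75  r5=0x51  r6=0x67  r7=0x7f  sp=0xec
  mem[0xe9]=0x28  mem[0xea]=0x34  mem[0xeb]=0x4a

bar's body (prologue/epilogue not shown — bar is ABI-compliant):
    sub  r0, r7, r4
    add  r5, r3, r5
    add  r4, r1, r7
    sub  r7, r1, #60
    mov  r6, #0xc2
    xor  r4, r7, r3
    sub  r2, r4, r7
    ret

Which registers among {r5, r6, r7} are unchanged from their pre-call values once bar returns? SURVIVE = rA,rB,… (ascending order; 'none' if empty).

SURVIVE = r5

prologue: push r2 → mem[0xeb]=0xef, sp=0xeb
prologue: push r5 → mem[0xea]=0x51, sp=0xea
body[0] sub  r0, r7, r4 → r0=0x0a
body[1] add  r5, r3, r5 → r5=0x6b
body[2] add  r4, r1, r7 → r4=0xc4
body[3] sub  r7, r1, #60 → r7=0x09
body[4] mov  r6, #0xc2 → r6=0xc2
body[5] xor  r4, r7, r3 → r4=0x13
body[6] sub  r2, r4, r7 → r2=0x0a
epilogue: pop r5=0x51, sp=0xeb
epilogue: pop r2=0xef, sp=0xec
r5: callee-saved, written=True
r6: caller-saved, written=True
r7: caller-saved, written=True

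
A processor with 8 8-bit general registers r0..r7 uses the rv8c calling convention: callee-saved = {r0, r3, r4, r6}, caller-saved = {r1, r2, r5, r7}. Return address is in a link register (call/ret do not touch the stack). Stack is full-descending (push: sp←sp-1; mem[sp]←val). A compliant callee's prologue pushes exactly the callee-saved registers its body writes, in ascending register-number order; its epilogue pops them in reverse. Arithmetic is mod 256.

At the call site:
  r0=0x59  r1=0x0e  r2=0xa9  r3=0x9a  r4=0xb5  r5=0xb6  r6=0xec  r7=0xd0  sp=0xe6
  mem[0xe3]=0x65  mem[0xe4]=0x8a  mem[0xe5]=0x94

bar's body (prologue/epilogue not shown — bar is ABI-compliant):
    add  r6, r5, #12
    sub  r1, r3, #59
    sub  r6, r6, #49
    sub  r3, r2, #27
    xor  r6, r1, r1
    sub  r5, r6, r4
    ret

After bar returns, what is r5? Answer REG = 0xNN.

prologue: push r3 -> mem[0xe5]=0x9a, sp=0xe5
prologue: push r6 -> mem[0xe4]=0xec, sp=0xe4
body[0] add  r6, r5, #12 -> r6=0xc2
body[1] sub  r1, r3, #59 -> r1=0x5f
body[2] sub  r6, r6, #49 -> r6=0x91
body[3] sub  r3, r2, #27 -> r3=0x8e
body[4] xor  r6, r1, r1 -> r6=0x00
body[5] sub  r5, r6, r4 -> r5=0x4b
epilogue: pop r6=0xec, sp=0xe5
epilogue: pop r3=0x9a, sp=0xe6
r5 is caller-saved -> body value

REG = 0x4b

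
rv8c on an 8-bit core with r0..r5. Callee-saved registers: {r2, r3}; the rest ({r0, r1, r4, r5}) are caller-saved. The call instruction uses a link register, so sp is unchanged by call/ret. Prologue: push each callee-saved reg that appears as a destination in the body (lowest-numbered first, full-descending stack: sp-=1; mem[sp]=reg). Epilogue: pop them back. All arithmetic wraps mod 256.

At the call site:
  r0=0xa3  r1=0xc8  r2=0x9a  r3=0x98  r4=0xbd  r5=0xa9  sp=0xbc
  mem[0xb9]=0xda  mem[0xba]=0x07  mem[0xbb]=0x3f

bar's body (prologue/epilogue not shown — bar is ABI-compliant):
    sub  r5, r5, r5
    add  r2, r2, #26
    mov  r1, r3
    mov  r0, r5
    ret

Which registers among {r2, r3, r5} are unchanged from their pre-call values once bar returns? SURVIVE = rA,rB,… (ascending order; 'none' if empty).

prologue: push r2 → mem[0xbb]=0x9a, sp=0xbb
body[0] sub  r5, r5, r5 → r5=0x00
body[1] add  r2, r2, #26 → r2=0xb4
body[2] mov  r1, r3 → r1=0x98
body[3] mov  r0, r5 → r0=0x00
epilogue: pop r2=0x9a, sp=0xbc
r2: callee-saved, written=True
r3: callee-saved, written=False
r5: caller-saved, written=True

SURVIVE = r2,r3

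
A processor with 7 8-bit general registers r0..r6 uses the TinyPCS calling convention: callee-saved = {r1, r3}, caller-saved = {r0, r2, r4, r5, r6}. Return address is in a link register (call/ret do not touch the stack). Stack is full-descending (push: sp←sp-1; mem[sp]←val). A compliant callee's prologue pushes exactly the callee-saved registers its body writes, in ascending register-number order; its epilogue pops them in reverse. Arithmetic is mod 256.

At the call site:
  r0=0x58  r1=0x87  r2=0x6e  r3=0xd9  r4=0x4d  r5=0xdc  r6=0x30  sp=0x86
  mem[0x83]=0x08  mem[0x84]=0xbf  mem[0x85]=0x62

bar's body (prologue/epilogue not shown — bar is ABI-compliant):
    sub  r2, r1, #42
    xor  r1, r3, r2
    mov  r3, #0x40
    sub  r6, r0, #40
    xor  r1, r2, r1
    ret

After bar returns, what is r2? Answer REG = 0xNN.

REG = 0x5d

prologue: push r1 -> mem[0x85]=0x87, sp=0x85
prologue: push r3 -> mem[0x84]=0xd9, sp=0x84
body[0] sub  r2, r1, #42 -> r2=0x5d
body[1] xor  r1, r3, r2 -> r1=0x84
body[2] mov  r3, #0x40 -> r3=0x40
body[3] sub  r6, r0, #40 -> r6=0x30
body[4] xor  r1, r2, r1 -> r1=0xd9
epilogue: pop r3=0xd9, sp=0x85
epilogue: pop r1=0x87, sp=0x86
r2 is caller-saved -> body value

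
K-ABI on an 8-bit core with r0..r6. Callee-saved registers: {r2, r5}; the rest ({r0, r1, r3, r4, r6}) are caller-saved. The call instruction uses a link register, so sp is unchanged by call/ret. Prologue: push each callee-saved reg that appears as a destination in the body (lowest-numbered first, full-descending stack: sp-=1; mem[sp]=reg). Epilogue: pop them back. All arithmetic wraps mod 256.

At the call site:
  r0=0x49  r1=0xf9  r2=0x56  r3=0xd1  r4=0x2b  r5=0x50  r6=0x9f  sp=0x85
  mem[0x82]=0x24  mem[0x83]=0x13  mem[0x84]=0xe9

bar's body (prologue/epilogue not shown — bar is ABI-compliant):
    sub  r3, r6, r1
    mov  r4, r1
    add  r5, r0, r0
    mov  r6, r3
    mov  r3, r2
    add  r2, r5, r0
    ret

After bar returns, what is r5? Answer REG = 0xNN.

prologue: push r2 -> mem[0x84]=0x56, sp=0x84
prologue: push r5 -> mem[0x83]=0x50, sp=0x83
body[0] sub  r3, r6, r1 -> r3=0xa6
body[1] mov  r4, r1 -> r4=0xf9
body[2] add  r5, r0, r0 -> r5=0x92
body[3] mov  r6, r3 -> r6=0xa6
body[4] mov  r3, r2 -> r3=0x56
body[5] add  r2, r5, r0 -> r2=0xdb
epilogue: pop r5=0x50, sp=0x84
epilogue: pop r2=0x56, sp=0x85
r5 is callee-saved -> restored

REG = 0x50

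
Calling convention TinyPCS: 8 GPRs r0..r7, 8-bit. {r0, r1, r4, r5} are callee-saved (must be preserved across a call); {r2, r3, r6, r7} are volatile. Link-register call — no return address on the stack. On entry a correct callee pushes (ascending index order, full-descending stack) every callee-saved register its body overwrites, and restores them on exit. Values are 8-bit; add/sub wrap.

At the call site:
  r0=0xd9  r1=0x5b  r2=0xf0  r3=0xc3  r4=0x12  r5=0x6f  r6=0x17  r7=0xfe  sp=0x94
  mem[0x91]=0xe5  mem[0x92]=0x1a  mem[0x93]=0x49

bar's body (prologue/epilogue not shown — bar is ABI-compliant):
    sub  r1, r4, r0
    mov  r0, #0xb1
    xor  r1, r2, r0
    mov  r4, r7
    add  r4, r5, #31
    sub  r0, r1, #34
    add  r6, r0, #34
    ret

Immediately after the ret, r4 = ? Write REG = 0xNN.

REG = 0x12

prologue: push r0 → mem[0x93]=0xd9, sp=0x93
prologue: push r1 → mem[0x92]=0x5b, sp=0x92
prologue: push r4 → mem[0x91]=0x12, sp=0x91
body[0] sub  r1, r4, r0 → r1=0x39
body[1] mov  r0, #0xb1 → r0=0xb1
body[2] xor  r1, r2, r0 → r1=0x41
body[3] mov  r4, r7 → r4=0xfe
body[4] add  r4, r5, #31 → r4=0x8e
body[5] sub  r0, r1, #34 → r0=0x1f
body[6] add  r6, r0, #34 → r6=0x41
epilogue: pop r4=0x12, sp=0x92
epilogue: pop r1=0x5b, sp=0x93
epilogue: pop r0=0xd9, sp=0x94
r4 is callee-saved → restored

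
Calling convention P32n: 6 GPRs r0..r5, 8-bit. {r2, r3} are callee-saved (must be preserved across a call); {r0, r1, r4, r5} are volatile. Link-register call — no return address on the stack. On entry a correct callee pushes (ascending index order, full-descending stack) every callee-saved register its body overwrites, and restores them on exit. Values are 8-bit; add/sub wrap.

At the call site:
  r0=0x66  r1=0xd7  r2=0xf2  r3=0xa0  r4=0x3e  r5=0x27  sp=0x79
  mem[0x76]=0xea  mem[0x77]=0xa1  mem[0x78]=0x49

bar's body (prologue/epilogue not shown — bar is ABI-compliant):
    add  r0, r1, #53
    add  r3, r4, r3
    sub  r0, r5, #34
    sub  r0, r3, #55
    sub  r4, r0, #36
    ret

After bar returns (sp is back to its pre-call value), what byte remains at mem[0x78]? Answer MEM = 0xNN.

prologue: push r3 -> mem[0x78]=0xa0, sp=0x78
body[0] add  r0, r1, #53 -> r0=0x0c
body[1] add  r3, r4, r3 -> r3=0xde
body[2] sub  r0, r5, #34 -> r0=0x05
body[3] sub  r0, r3, #55 -> r0=0xa7
body[4] sub  r4, r0, #36 -> r4=0x83
epilogue: pop r3=0xa0, sp=0x79
prologue pushed ['r3'] at ['0x78']

MEM = 0xa0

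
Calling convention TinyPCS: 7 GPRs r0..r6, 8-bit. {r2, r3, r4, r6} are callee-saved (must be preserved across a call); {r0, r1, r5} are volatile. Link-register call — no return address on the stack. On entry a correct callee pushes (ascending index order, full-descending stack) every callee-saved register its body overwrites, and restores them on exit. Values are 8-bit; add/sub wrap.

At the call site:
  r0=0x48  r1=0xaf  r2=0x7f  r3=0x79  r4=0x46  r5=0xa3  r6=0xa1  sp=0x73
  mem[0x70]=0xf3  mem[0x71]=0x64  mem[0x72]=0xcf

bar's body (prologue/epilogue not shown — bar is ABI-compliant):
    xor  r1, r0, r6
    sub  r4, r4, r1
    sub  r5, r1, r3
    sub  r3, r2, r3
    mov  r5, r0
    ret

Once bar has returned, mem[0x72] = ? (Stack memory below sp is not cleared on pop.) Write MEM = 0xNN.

MEM = 0x79

prologue: push r3 → mem[0x72]=0x79, sp=0x72
prologue: push r4 → mem[0x71]=0x46, sp=0x71
body[0] xor  r1, r0, r6 → r1=0xe9
body[1] sub  r4, r4, r1 → r4=0x5d
body[2] sub  r5, r1, r3 → r5=0x70
body[3] sub  r3, r2, r3 → r3=0x06
body[4] mov  r5, r0 → r5=0x48
epilogue: pop r4=0x46, sp=0x72
epilogue: pop r3=0x79, sp=0x73
prologue pushed ['r3', 'r4'] at ['0x72', '0x71']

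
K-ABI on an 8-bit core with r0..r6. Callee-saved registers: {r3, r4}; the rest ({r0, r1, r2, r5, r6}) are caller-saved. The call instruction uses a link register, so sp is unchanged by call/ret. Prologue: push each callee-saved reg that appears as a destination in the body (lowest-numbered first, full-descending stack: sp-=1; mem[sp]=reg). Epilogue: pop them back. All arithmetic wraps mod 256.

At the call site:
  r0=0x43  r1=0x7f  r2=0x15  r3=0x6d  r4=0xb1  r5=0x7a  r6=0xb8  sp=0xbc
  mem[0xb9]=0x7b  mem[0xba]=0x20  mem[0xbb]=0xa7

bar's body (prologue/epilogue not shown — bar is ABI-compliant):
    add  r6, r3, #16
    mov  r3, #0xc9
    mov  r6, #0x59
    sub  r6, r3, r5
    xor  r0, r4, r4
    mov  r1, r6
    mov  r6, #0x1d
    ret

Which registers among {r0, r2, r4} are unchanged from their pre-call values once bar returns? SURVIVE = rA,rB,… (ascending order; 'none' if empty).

SURVIVE = r2,r4

prologue: push r3 -> mem[0xbb]=0x6d, sp=0xbb
body[0] add  r6, r3, #16 -> r6=0x7d
body[1] mov  r3, #0xc9 -> r3=0xc9
body[2] mov  r6, #0x59 -> r6=0x59
body[3] sub  r6, r3, r5 -> r6=0x4f
body[4] xor  r0, r4, r4 -> r0=0x00
body[5] mov  r1, r6 -> r1=0x4f
body[6] mov  r6, #0x1d -> r6=0x1d
epilogue: pop r3=0x6d, sp=0xbc
r0: caller-saved, written=True
r2: caller-saved, written=False
r4: callee-saved, written=False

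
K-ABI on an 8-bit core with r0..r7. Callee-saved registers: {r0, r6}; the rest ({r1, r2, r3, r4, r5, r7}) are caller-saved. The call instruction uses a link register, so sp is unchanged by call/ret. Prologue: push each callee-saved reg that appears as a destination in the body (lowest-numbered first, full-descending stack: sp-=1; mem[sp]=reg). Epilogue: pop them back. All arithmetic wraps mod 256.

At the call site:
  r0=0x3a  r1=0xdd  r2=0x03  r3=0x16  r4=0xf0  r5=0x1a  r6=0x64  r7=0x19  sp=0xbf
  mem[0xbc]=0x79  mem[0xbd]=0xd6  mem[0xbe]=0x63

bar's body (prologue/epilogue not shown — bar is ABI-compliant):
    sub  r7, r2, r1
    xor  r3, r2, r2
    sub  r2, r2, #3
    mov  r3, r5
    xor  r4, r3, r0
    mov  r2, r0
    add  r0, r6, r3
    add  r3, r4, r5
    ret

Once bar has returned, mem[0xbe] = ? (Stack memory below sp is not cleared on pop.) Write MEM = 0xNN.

MEM = 0x3a

prologue: push r0 -> mem[0xbe]=0x3a, sp=0xbe
body[0] sub  r7, r2, r1 -> r7=0x26
body[1] xor  r3, r2, r2 -> r3=0x00
body[2] sub  r2, r2, #3 -> r2=0x00
body[3] mov  r3, r5 -> r3=0x1a
body[4] xor  r4, r3, r0 -> r4=0x20
body[5] mov  r2, r0 -> r2=0x3a
body[6] add  r0, r6, r3 -> r0=0x7e
body[7] add  r3, r4, r5 -> r3=0x3a
epilogue: pop r0=0x3a, sp=0xbf
prologue pushed ['r0'] at ['0xbe']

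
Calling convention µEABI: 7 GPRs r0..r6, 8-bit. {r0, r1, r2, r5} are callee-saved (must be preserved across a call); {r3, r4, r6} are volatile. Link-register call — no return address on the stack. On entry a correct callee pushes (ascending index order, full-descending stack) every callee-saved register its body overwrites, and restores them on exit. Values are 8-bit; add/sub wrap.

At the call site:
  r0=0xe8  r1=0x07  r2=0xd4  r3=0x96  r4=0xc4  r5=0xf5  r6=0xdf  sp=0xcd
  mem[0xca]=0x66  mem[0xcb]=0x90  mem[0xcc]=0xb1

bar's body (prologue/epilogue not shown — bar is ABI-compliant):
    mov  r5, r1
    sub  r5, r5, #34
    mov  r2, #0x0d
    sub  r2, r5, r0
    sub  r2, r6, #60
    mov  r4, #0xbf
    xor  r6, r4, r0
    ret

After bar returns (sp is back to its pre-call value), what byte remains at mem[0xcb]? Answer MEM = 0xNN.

prologue: push r2 -> mem[0xcc]=0xd4, sp=0xcc
prologue: push r5 -> mem[0xcb]=0xf5, sp=0xcb
body[0] mov  r5, r1 -> r5=0x07
body[1] sub  r5, r5, #34 -> r5=0xe5
body[2] mov  r2, #0x0d -> r2=0x0d
body[3] sub  r2, r5, r0 -> r2=0xfd
body[4] sub  r2, r6, #60 -> r2=0xa3
body[5] mov  r4, #0xbf -> r4=0xbf
body[6] xor  r6, r4, r0 -> r6=0x57
epilogue: pop r5=0xf5, sp=0xcc
epilogue: pop r2=0xd4, sp=0xcd
prologue pushed ['r2', 'r5'] at ['0xcc', '0xcb']

MEM = 0xf5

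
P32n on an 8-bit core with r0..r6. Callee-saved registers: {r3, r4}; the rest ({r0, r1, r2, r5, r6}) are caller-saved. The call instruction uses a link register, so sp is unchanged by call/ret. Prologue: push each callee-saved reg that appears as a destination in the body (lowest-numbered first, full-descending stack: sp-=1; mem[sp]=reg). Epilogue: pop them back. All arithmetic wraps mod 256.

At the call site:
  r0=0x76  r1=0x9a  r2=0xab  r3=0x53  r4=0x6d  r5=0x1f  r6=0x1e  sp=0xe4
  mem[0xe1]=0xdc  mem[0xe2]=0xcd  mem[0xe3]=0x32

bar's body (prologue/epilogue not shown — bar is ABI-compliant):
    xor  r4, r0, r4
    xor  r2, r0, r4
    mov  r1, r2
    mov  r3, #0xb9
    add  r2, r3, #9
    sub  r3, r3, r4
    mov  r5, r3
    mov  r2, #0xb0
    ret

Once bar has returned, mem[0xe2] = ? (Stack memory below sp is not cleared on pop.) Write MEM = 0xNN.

MEM = 0x6d

prologue: push r3 -> mem[0xe3]=0x53, sp=0xe3
prologue: push r4 -> mem[0xe2]=0x6d, sp=0xe2
body[0] xor  r4, r0, r4 -> r4=0x1b
body[1] xor  r2, r0, r4 -> r2=0x6d
body[2] mov  r1, r2 -> r1=0x6d
body[3] mov  r3, #0xb9 -> r3=0xb9
body[4] add  r2, r3, #9 -> r2=0xc2
body[5] sub  r3, r3, r4 -> r3=0x9e
body[6] mov  r5, r3 -> r5=0x9e
body[7] mov  r2, #0xb0 -> r2=0xb0
epilogue: pop r4=0x6d, sp=0xe3
epilogue: pop r3=0x53, sp=0xe4
prologue pushed ['r3', 'r4'] at ['0xe3', '0xe2']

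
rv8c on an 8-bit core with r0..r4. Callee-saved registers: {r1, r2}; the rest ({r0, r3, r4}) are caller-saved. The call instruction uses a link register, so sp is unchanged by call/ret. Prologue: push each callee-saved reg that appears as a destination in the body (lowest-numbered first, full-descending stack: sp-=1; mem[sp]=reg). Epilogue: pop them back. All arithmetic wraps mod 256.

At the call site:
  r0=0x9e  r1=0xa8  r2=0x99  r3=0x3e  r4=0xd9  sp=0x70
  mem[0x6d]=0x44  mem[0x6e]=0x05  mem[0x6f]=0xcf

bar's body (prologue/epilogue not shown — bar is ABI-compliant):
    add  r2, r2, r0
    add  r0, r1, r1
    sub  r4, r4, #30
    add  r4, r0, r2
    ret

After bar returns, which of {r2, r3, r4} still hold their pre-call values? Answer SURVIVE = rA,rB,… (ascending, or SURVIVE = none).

SURVIVE = r2,r3

prologue: push r2 -> mem[0x6f]=0x99, sp=0x6f
body[0] add  r2, r2, r0 -> r2=0x37
body[1] add  r0, r1, r1 -> r0=0x50
body[2] sub  r4, r4, #30 -> r4=0xbb
body[3] add  r4, r0, r2 -> r4=0x87
epilogue: pop r2=0x99, sp=0x70
r2: callee-saved, written=True
r3: caller-saved, written=False
r4: caller-saved, written=True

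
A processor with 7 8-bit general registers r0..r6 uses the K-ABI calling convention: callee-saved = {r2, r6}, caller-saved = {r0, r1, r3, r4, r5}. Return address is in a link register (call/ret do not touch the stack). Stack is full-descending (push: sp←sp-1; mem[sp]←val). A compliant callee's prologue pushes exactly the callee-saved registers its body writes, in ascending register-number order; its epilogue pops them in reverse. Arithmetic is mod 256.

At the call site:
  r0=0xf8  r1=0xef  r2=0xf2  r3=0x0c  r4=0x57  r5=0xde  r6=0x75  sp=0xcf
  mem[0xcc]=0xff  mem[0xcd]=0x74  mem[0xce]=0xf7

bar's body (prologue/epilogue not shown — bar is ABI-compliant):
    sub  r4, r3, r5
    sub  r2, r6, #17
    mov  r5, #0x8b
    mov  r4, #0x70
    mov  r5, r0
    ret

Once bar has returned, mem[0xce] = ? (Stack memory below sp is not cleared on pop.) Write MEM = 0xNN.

prologue: push r2 → mem[0xce]=0xf2, sp=0xce
body[0] sub  r4, r3, r5 → r4=0x2e
body[1] sub  r2, r6, #17 → r2=0x64
body[2] mov  r5, #0x8b → r5=0x8b
body[3] mov  r4, #0x70 → r4=0x70
body[4] mov  r5, r0 → r5=0xf8
epilogue: pop r2=0xf2, sp=0xcf
prologue pushed ['r2'] at ['0xce']

MEM = 0xf2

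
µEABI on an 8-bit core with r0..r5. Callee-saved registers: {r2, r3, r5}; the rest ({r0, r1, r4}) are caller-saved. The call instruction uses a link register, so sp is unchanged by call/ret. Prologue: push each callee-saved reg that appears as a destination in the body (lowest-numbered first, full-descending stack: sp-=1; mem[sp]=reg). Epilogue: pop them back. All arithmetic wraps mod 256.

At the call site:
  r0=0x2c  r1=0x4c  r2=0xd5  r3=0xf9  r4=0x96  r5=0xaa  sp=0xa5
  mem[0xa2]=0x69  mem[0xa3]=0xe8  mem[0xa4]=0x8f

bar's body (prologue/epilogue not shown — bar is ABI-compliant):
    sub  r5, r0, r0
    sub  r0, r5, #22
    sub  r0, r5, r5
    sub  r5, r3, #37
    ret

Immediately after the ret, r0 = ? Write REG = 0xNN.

prologue: push r5 -> mem[0xa4]=0xaa, sp=0xa4
body[0] sub  r5, r0, r0 -> r5=0x00
body[1] sub  r0, r5, #22 -> r0=0xea
body[2] sub  r0, r5, r5 -> r0=0x00
body[3] sub  r5, r3, #37 -> r5=0xd4
epilogue: pop r5=0xaa, sp=0xa5
r0 is caller-saved -> body value

REG = 0x00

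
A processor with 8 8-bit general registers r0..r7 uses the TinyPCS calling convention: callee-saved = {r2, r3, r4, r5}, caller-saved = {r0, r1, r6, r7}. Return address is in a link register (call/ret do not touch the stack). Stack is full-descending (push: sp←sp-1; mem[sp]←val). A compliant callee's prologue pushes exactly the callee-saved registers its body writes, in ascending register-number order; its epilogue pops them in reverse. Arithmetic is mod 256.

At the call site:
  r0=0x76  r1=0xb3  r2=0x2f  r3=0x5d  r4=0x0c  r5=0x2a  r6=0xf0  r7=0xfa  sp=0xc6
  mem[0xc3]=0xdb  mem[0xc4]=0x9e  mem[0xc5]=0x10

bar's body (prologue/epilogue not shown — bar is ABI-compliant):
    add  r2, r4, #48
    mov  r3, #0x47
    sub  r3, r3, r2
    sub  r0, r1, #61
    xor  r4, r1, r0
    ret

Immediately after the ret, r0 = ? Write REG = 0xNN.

REG = 0x76

prologue: push r2 → mem[0xc5]=0x2f, sp=0xc5
prologue: push r3 → mem[0xc4]=0x5d, sp=0xc4
prologue: push r4 → mem[0xc3]=0x0c, sp=0xc3
body[0] add  r2, r4, #48 → r2=0x3c
body[1] mov  r3, #0x47 → r3=0x47
body[2] sub  r3, r3, r2 → r3=0x0b
body[3] sub  r0, r1, #61 → r0=0x76
body[4] xor  r4, r1, r0 → r4=0xc5
epilogue: pop r4=0x0c, sp=0xc4
epilogue: pop r3=0x5d, sp=0xc5
epilogue: pop r2=0x2f, sp=0xc6
r0 is caller-saved → body value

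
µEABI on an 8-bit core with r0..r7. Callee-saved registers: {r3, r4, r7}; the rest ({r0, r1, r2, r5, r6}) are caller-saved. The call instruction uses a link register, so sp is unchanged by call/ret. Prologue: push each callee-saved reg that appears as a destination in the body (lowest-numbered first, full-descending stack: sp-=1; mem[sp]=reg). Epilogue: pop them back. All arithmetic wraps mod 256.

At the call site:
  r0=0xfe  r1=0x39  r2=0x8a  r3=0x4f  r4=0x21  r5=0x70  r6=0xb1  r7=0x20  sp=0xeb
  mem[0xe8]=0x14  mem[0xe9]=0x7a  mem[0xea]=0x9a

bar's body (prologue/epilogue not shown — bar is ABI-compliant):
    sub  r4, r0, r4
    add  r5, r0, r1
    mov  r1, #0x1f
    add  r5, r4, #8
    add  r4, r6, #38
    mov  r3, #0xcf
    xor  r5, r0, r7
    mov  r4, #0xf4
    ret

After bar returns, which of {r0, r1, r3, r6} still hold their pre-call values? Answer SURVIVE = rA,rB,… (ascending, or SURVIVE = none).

SURVIVE = r0,r3,r6

prologue: push r3 -> mem[0xea]=0x4f, sp=0xea
prologue: push r4 -> mem[0xe9]=0x21, sp=0xe9
body[0] sub  r4, r0, r4 -> r4=0xdd
body[1] add  r5, r0, r1 -> r5=0x37
body[2] mov  r1, #0x1f -> r1=0x1f
body[3] add  r5, r4, #8 -> r5=0xe5
body[4] add  r4, r6, #38 -> r4=0xd7
body[5] mov  r3, #0xcf -> r3=0xcf
body[6] xor  r5, r0, r7 -> r5=0xde
body[7] mov  r4, #0xf4 -> r4=0xf4
epilogue: pop r4=0x21, sp=0xea
epilogue: pop r3=0x4f, sp=0xeb
r0: caller-saved, written=False
r1: caller-saved, written=True
r3: callee-saved, written=True
r6: caller-saved, written=False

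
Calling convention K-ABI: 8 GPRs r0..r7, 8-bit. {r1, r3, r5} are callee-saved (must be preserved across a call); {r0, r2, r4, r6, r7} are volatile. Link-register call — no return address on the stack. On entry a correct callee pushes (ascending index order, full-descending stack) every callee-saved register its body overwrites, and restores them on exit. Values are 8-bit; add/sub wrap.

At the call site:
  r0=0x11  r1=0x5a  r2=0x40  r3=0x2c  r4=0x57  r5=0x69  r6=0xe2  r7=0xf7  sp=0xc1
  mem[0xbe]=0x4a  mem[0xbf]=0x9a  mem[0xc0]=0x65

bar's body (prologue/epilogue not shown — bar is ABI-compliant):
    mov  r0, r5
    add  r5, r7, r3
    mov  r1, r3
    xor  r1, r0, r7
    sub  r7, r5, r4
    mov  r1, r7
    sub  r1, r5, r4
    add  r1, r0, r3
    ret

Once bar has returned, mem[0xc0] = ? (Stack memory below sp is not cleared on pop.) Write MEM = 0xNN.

MEM = 0x5a

prologue: push r1 -> mem[0xc0]=0x5a, sp=0xc0
prologue: push r5 -> mem[0xbf]=0x69, sp=0xbf
body[0] mov  r0, r5 -> r0=0x69
body[1] add  r5, r7, r3 -> r5=0x23
body[2] mov  r1, r3 -> r1=0x2c
body[3] xor  r1, r0, r7 -> r1=0x9e
body[4] sub  r7, r5, r4 -> r7=0xcc
body[5] mov  r1, r7 -> r1=0xcc
body[6] sub  r1, r5, r4 -> r1=0xcc
body[7] add  r1, r0, r3 -> r1=0x95
epilogue: pop r5=0x69, sp=0xc0
epilogue: pop r1=0x5a, sp=0xc1
prologue pushed ['r1', 'r5'] at ['0xc0', '0xbf']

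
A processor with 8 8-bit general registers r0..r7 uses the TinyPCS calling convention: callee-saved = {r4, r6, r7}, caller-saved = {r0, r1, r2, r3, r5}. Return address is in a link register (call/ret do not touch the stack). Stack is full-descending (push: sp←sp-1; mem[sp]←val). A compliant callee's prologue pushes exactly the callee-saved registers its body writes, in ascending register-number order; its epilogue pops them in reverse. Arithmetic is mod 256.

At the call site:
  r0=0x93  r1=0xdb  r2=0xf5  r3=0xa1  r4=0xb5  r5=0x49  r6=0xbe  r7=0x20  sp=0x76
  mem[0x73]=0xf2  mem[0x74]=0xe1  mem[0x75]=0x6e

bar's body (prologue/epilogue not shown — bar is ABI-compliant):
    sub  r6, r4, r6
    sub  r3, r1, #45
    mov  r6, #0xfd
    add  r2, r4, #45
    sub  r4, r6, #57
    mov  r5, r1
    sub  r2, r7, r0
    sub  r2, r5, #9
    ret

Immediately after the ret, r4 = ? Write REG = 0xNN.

prologue: push r4 → mem[0x75]=0xb5, sp=0x75
prologue: push r6 → mem[0x74]=0xbe, sp=0x74
body[0] sub  r6, r4, r6 → r6=0xf7
body[1] sub  r3, r1, #45 → r3=0xae
body[2] mov  r6, #0xfd → r6=0xfd
body[3] add  r2, r4, #45 → r2=0xe2
body[4] sub  r4, r6, #57 → r4=0xc4
body[5] mov  r5, r1 → r5=0xdb
body[6] sub  r2, r7, r0 → r2=0x8d
body[7] sub  r2, r5, #9 → r2=0xd2
epilogue: pop r6=0xbe, sp=0x75
epilogue: pop r4=0xb5, sp=0x76
r4 is callee-saved → restored

REG = 0xb5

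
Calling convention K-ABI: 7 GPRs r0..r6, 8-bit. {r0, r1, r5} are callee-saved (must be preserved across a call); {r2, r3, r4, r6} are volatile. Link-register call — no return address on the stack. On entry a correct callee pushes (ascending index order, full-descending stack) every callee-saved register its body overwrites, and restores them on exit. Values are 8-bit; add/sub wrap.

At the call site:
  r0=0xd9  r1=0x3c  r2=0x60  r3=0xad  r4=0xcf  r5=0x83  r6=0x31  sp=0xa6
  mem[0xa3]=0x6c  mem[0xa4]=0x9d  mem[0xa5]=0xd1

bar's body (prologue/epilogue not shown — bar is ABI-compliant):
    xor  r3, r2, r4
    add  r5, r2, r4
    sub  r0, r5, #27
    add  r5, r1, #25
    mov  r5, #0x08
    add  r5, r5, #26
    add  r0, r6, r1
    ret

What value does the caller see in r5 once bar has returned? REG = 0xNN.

REG = 0x83

prologue: push r0 -> mem[0xa5]=0xd9, sp=0xa5
prologue: push r5 -> mem[0xa4]=0x83, sp=0xa4
body[0] xor  r3, r2, r4 -> r3=0xaf
body[1] add  r5, r2, r4 -> r5=0x2f
body[2] sub  r0, r5, #27 -> r0=0x14
body[3] add  r5, r1, #25 -> r5=0x55
body[4] mov  r5, #0x08 -> r5=0x08
body[5] add  r5, r5, #26 -> r5=0x22
body[6] add  r0, r6, r1 -> r0=0x6d
epilogue: pop r5=0x83, sp=0xa5
epilogue: pop r0=0xd9, sp=0xa6
r5 is callee-saved -> restored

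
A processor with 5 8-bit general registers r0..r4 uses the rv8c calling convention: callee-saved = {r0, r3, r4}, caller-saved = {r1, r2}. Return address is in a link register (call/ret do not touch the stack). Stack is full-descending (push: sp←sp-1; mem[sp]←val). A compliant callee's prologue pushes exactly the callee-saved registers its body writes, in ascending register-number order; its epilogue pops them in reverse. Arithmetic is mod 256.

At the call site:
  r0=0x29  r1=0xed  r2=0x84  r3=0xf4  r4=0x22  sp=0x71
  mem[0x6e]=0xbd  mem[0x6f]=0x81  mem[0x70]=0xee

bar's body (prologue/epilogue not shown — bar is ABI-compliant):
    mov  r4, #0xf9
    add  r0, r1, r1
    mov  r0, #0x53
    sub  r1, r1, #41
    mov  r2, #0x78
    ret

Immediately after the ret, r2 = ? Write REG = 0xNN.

prologue: push r0 → mem[0x70]=0x29, sp=0x70
prologue: push r4 → mem[0x6f]=0x22, sp=0x6f
body[0] mov  r4, #0xf9 → r4=0xf9
body[1] add  r0, r1, r1 → r0=0xda
body[2] mov  r0, #0x53 → r0=0x53
body[3] sub  r1, r1, #41 → r1=0xc4
body[4] mov  r2, #0x78 → r2=0x78
epilogue: pop r4=0x22, sp=0x70
epilogue: pop r0=0x29, sp=0x71
r2 is caller-saved → body value

REG = 0x78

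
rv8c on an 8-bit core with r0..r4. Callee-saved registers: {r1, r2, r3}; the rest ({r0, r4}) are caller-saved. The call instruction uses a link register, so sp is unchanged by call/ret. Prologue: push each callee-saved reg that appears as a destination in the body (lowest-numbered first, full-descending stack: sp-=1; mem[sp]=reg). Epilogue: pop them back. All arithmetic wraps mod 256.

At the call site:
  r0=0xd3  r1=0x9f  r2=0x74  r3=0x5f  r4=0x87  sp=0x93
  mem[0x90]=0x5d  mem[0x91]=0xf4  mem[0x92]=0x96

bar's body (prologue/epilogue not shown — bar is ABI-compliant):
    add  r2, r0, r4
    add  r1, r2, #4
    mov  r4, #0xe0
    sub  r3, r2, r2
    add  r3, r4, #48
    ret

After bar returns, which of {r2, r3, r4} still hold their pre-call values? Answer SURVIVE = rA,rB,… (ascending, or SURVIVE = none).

prologue: push r1 → mem[0x92]=0x9f, sp=0x92
prologue: push r2 → mem[0x91]=0x74, sp=0x91
prologue: push r3 → mem[0x90]=0x5f, sp=0x90
body[0] add  r2, r0, r4 → r2=0x5a
body[1] add  r1, r2, #4 → r1=0x5e
body[2] mov  r4, #0xe0 → r4=0xe0
body[3] sub  r3, r2, r2 → r3=0x00
body[4] add  r3, r4, #48 → r3=0x10
epilogue: pop r3=0x5f, sp=0x91
epilogue: pop r2=0x74, sp=0x92
epilogue: pop r1=0x9f, sp=0x93
r2: callee-saved, written=True
r3: callee-saved, written=True
r4: caller-saved, written=True

SURVIVE = r2,r3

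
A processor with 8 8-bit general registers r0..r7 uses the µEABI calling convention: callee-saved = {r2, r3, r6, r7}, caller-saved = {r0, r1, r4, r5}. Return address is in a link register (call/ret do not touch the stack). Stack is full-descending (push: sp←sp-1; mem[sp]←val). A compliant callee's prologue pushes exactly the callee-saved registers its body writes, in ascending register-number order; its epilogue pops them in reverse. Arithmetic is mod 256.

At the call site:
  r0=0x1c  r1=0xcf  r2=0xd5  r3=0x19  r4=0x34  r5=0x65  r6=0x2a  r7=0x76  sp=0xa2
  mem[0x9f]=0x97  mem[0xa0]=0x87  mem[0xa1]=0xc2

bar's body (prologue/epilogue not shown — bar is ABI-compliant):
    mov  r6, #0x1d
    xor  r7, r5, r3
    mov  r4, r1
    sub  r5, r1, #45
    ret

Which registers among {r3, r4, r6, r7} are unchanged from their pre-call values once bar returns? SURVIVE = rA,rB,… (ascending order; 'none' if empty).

SURVIVE = r3,r6,r7

prologue: push r6 -> mem[0xa1]=0x2a, sp=0xa1
prologue: push r7 -> mem[0xa0]=0x76, sp=0xa0
body[0] mov  r6, #0x1d -> r6=0x1d
body[1] xor  r7, r5, r3 -> r7=0x7c
body[2] mov  r4, r1 -> r4=0xcf
body[3] sub  r5, r1, #45 -> r5=0xa2
epilogue: pop r7=0x76, sp=0xa1
epilogue: pop r6=0x2a, sp=0xa2
r3: callee-saved, written=False
r4: caller-saved, written=True
r6: callee-saved, written=True
r7: callee-saved, written=True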